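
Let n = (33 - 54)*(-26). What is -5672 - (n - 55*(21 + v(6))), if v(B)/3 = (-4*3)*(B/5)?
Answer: -7439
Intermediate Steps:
v(B) = -36*B/5 (v(B) = 3*((-4*3)*(B/5)) = 3*(-12*B/5) = -36*B/5)
n = 546 (n = -21*(-26) = 546)
-5672 - (n - 55*(21 + v(6))) = -5672 - (546 - 55*(21 - 36/5*6)) = -5672 - (546 - 55*(21 - 216/5)) = -5672 - (546 - 55*(-111)/5) = -5672 - (546 - 1*(-1221)) = -5672 - (546 + 1221) = -5672 - 1*1767 = -5672 - 1767 = -7439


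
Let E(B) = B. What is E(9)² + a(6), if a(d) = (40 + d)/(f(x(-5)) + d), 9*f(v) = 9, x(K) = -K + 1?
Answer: 613/7 ≈ 87.571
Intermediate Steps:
x(K) = 1 - K
f(v) = 1 (f(v) = (⅑)*9 = 1)
a(d) = (40 + d)/(1 + d)
E(9)² + a(6) = 9² + (40 + 6)/(1 + 6) = 81 + 46/7 = 613/7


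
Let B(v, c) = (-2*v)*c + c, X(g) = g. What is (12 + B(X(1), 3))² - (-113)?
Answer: 194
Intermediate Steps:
B(v, c) = c - 2*c*v (B(v, c) = -2*c*v + c = c - 2*c*v)
(12 + B(X(1), 3))² - (-113) = (12 + 3*(1 - 2*1))² - (-113) = (12 + 3*(1 - 2))² - 1*(-113) = (12 + 3*(-1))² + 113 = (12 - 3)² + 113 = 9² + 113 = 81 + 113 = 194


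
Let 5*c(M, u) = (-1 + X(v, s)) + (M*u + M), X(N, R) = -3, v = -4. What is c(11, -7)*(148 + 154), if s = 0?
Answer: -4228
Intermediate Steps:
c(M, u) = -⅘ + M/5 + M*u/5 (c(M, u) = ((-1 - 3) + (M*u + M))/5 = (-4 + (M + M*u))/5 = (-4 + M + M*u)/5 = -⅘ + M/5 + M*u/5)
c(11, -7)*(148 + 154) = (-⅘ + (⅕)*11 + (⅕)*11*(-7))*(148 + 154) = (-⅘ + 11/5 - 77/5)*302 = -14*302 = -4228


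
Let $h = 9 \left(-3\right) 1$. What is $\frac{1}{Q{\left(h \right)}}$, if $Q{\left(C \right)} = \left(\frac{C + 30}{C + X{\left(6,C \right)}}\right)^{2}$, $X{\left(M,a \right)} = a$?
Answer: $324$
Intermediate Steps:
$h = -27$ ($h = \left(-27\right) 1 = -27$)
$Q{\left(C \right)} = \frac{\left(30 + C\right)^{2}}{4 C^{2}}$ ($Q{\left(C \right)} = \left(\frac{C + 30}{C + C}\right)^{2} = \left(\frac{30 + C}{2 C}\right)^{2} = \frac{\left(30 + C\right)^{2}}{4 C^{2}}$)
$\frac{1}{Q{\left(h \right)}} = \frac{1}{\frac{1}{4} \cdot \frac{1}{729} \left(30 - 27\right)^{2}} = \frac{1}{\frac{1}{4} \cdot \frac{1}{729} \cdot 3^{2}} = \frac{1}{\frac{1}{4} \cdot \frac{1}{729} \cdot 9} = \frac{1}{\frac{1}{324}} = 324$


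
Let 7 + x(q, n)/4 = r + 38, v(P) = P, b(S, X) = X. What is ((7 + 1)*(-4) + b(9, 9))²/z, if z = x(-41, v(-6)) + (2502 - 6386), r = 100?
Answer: -529/3360 ≈ -0.15744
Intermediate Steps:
x(q, n) = 524 (x(q, n) = -28 + 4*(100 + 38) = -28 + 4*138 = -28 + 552 = 524)
z = -3360 (z = 524 + (2502 - 6386) = 524 - 3884 = -3360)
((7 + 1)*(-4) + b(9, 9))²/z = ((7 + 1)*(-4) + 9)²/(-3360) = (8*(-4) + 9)²*(-1/3360) = (-32 + 9)²*(-1/3360) = (-23)²*(-1/3360) = 529*(-1/3360) = -529/3360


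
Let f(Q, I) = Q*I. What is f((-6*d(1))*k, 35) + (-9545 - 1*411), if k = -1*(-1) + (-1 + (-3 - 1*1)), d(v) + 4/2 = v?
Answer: -10796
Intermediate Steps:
d(v) = -2 + v
k = -4 (k = 1 + (-1 + (-3 - 1)) = 1 + (-1 - 4) = 1 - 5 = -4)
f(Q, I) = I*Q
f((-6*d(1))*k, 35) + (-9545 - 1*411) = 35*(-6*(-2 + 1)*(-4)) + (-9545 - 1*411) = 35*(-6*(-1)*(-4)) + (-9545 - 411) = 35*(6*(-4)) - 9956 = 35*(-24) - 9956 = -840 - 9956 = -10796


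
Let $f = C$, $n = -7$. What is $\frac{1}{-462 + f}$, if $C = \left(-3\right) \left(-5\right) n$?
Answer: $- \frac{1}{567} \approx -0.0017637$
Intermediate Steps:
$C = -105$ ($C = \left(-3\right) \left(-5\right) \left(-7\right) = 15 \left(-7\right) = -105$)
$f = -105$
$\frac{1}{-462 + f} = \frac{1}{-462 - 105} = \frac{1}{-567} = - \frac{1}{567}$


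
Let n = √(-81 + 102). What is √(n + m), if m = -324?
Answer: √(-324 + √21) ≈ 17.872*I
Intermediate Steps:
n = √21 ≈ 4.5826
√(n + m) = √(√21 - 324) = √(-324 + √21)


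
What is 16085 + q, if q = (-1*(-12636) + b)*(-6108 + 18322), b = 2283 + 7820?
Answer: 277750231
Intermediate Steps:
b = 10103
q = 277734146 (q = (-1*(-12636) + 10103)*(-6108 + 18322) = (12636 + 10103)*12214 = 22739*12214 = 277734146)
16085 + q = 16085 + 277734146 = 277750231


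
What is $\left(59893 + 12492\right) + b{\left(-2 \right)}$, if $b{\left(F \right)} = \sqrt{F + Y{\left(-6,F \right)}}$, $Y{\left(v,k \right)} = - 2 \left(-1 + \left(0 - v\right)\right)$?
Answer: $72385 + 2 i \sqrt{3} \approx 72385.0 + 3.4641 i$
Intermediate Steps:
$Y{\left(v,k \right)} = 2 + 2 v$ ($Y{\left(v,k \right)} = - 2 \left(-1 - v\right) = 2 + 2 v$)
$b{\left(F \right)} = \sqrt{-10 + F}$ ($b{\left(F \right)} = \sqrt{F + \left(2 + 2 \left(-6\right)\right)} = \sqrt{F + \left(2 - 12\right)} = \sqrt{F - 10} = \sqrt{-10 + F}$)
$\left(59893 + 12492\right) + b{\left(-2 \right)} = \left(59893 + 12492\right) + \sqrt{-10 - 2} = 72385 + \sqrt{-12} = 72385 + 2 i \sqrt{3}$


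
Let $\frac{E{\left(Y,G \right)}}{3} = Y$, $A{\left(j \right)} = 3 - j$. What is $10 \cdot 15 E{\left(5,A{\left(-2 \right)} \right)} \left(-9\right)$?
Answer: $-20250$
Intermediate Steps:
$E{\left(Y,G \right)} = 3 Y$
$10 \cdot 15 E{\left(5,A{\left(-2 \right)} \right)} \left(-9\right) = 10 \cdot 15 \cdot 3 \cdot 5 \left(-9\right) = 150 \cdot 15 \left(-9\right) = 150 \left(-135\right) = -20250$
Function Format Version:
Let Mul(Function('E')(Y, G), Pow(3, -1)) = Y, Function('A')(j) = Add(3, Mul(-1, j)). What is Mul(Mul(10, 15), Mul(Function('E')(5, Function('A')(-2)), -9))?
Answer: -20250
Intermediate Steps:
Function('E')(Y, G) = Mul(3, Y)
Mul(Mul(10, 15), Mul(Function('E')(5, Function('A')(-2)), -9)) = Mul(Mul(10, 15), Mul(Mul(3, 5), -9)) = Mul(150, Mul(15, -9)) = Mul(150, -135) = -20250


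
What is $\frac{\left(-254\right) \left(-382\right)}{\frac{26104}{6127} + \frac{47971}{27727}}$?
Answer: $\frac{2354777092316}{145386275} \approx 16197.0$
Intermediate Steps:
$\frac{\left(-254\right) \left(-382\right)}{\frac{26104}{6127} + \frac{47971}{27727}} = \frac{97028}{26104 \cdot \frac{1}{6127} + 47971 \cdot \frac{1}{27727}} = \frac{97028}{\frac{26104}{6127} + \frac{6853}{3961}} = \frac{97028}{\frac{145386275}{24269047}} = 97028 \cdot \frac{24269047}{145386275} = \frac{2354777092316}{145386275}$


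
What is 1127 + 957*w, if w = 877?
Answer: 840416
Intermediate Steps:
1127 + 957*w = 1127 + 957*877 = 1127 + 839289 = 840416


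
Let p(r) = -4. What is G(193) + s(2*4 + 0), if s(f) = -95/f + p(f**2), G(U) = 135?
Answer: 953/8 ≈ 119.13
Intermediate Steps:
s(f) = -4 - 95/f (s(f) = -95/f - 4 = -4 - 95/f)
G(193) + s(2*4 + 0) = 135 + (-4 - 95/(2*4 + 0)) = 135 + (-4 - 95/(8 + 0)) = 135 + (-4 - 95/8) = 135 - 127/8 = 953/8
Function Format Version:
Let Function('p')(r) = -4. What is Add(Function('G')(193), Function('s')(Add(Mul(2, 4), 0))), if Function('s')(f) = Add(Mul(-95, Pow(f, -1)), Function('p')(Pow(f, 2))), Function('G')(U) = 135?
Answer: Rational(953, 8) ≈ 119.13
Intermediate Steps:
Function('s')(f) = Add(-4, Mul(-95, Pow(f, -1))) (Function('s')(f) = Add(Mul(-95, Pow(f, -1)), -4) = Add(-4, Mul(-95, Pow(f, -1))))
Add(Function('G')(193), Function('s')(Add(Mul(2, 4), 0))) = Add(135, Add(-4, Mul(-95, Pow(Add(Mul(2, 4), 0), -1)))) = Add(135, Add(-4, Mul(-95, Pow(Add(8, 0), -1)))) = Add(135, Add(-4, Mul(-95, Pow(8, -1)))) = Add(135, Add(-4, Mul(-95, Rational(1, 8)))) = Add(135, Add(-4, Rational(-95, 8))) = Add(135, Rational(-127, 8)) = Rational(953, 8)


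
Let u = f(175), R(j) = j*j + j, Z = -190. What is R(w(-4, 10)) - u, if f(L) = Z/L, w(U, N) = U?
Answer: 458/35 ≈ 13.086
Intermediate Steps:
f(L) = -190/L
R(j) = j + j**2 (R(j) = j**2 + j = j + j**2)
u = -38/35 (u = -190/175 = -190*1/175 = -38/35 ≈ -1.0857)
R(w(-4, 10)) - u = -4*(1 - 4) - 1*(-38/35) = -4*(-3) + 38/35 = 12 + 38/35 = 458/35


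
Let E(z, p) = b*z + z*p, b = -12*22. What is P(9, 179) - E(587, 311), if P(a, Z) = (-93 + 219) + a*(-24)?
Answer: -27679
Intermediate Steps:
b = -264
E(z, p) = -264*z + p*z (E(z, p) = -264*z + z*p = -264*z + p*z)
P(a, Z) = 126 - 24*a
P(9, 179) - E(587, 311) = (126 - 24*9) - 587*(-264 + 311) = (126 - 216) - 587*47 = -90 - 1*27589 = -90 - 27589 = -27679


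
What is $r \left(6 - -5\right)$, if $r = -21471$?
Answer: $-236181$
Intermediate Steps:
$r \left(6 - -5\right) = - 21471 \left(6 - -5\right) = - 21471 \left(6 + 5\right) = \left(-21471\right) 11 = -236181$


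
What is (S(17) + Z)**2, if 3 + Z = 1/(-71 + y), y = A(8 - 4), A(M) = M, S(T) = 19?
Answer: 1147041/4489 ≈ 255.52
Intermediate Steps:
y = 4 (y = 8 - 4 = 4)
Z = -202/67 (Z = -3 + 1/(-71 + 4) = -3 + 1/(-67) = -3 - 1/67 = -202/67 ≈ -3.0149)
(S(17) + Z)**2 = (19 - 202/67)**2 = (1071/67)**2 = 1147041/4489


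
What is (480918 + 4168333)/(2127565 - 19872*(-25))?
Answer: 4649251/2624365 ≈ 1.7716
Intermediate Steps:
(480918 + 4168333)/(2127565 - 19872*(-25)) = 4649251/(2127565 + 496800) = 4649251/2624365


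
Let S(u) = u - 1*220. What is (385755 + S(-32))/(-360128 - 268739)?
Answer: -385503/628867 ≈ -0.61301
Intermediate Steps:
S(u) = -220 + u (S(u) = u - 220 = -220 + u)
(385755 + S(-32))/(-360128 - 268739) = (385755 + (-220 - 32))/(-360128 - 268739) = (385755 - 252)/(-628867) = 385503*(-1/628867) = -385503/628867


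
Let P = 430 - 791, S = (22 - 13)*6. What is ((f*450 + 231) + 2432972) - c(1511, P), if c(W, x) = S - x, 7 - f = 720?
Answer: 2111938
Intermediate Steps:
f = -713 (f = 7 - 1*720 = 7 - 720 = -713)
S = 54 (S = 9*6 = 54)
P = -361
c(W, x) = 54 - x
((f*450 + 231) + 2432972) - c(1511, P) = ((-713*450 + 231) + 2432972) - (54 - 1*(-361)) = ((-320850 + 231) + 2432972) - (54 + 361) = (-320619 + 2432972) - 1*415 = 2112353 - 415 = 2111938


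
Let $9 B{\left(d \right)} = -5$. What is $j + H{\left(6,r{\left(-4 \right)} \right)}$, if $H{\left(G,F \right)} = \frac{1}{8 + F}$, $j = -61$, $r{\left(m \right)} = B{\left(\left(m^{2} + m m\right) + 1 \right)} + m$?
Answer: $- \frac{1882}{31} \approx -60.71$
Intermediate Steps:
$B{\left(d \right)} = - \frac{5}{9}$ ($B{\left(d \right)} = \frac{1}{9} \left(-5\right) = - \frac{5}{9}$)
$r{\left(m \right)} = - \frac{5}{9} + m$
$j + H{\left(6,r{\left(-4 \right)} \right)} = -61 + \frac{1}{8 - \frac{41}{9}} = -61 + \frac{1}{\frac{31}{9}} = -61 + \frac{9}{31} = - \frac{1882}{31}$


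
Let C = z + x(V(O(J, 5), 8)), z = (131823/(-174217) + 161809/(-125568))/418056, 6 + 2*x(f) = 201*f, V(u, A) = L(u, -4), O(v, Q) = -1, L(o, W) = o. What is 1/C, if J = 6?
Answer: -9145426607502336/946551698619120793 ≈ -0.0096618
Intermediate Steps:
V(u, A) = u
x(f) = -3 + 201*f/2 (x(f) = -3 + (201*f)/2 = -3 + 201*f/2)
z = -44742629017/9145426607502336 (z = (131823*(-1/174217) + 161809*(-1/125568))*(1/418056) = (-131823/174217 - 161809/125568)*(1/418056) = -44742629017/21876080256*1/418056 = -44742629017/9145426607502336 ≈ -4.8923e-6)
C = -946551698619120793/9145426607502336 (C = -44742629017/9145426607502336 + (-3 + (201/2)*(-1)) = -44742629017/9145426607502336 + (-3 - 201/2) = -44742629017/9145426607502336 - 207/2 = -946551698619120793/9145426607502336 ≈ -103.50)
1/C = 1/(-946551698619120793/9145426607502336) = -9145426607502336/946551698619120793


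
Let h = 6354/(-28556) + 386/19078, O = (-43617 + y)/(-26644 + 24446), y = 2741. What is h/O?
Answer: -30277174151/2783611494796 ≈ -0.010877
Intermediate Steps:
O = 20438/1099 (O = (-43617 + 2741)/(-26644 + 24446) = -40876/(-2198) = -40876*(-1/2198) = 20438/1099 ≈ 18.597)
h = -27549749/136197842 (h = 6354*(-1/28556) + 386*(1/19078) = -3177/14278 + 193/9539 = -27549749/136197842 ≈ -0.20228)
h/O = -27549749/(136197842*20438/1099) = -27549749/136197842*1099/20438 = -30277174151/2783611494796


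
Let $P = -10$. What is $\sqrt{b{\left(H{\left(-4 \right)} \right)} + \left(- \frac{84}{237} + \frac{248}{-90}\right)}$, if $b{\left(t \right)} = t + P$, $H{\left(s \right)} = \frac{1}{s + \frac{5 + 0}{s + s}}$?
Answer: $\frac{i \sqrt{25618078130}}{43845} \approx 3.6505 i$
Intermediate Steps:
$H{\left(s \right)} = \frac{1}{s + \frac{5}{2 s}}$
$b{\left(t \right)} = -10 + t$ ($b{\left(t \right)} = t - 10 = -10 + t$)
$\sqrt{b{\left(H{\left(-4 \right)} \right)} + \left(- \frac{84}{237} + \frac{248}{-90}\right)} = \sqrt{\left(-10 + 2 \left(-4\right) \frac{1}{5 + 2 \left(-4\right)^{2}}\right) + \left(- \frac{84}{237} + \frac{248}{-90}\right)} = \sqrt{\left(-10 + 2 \left(-4\right) \frac{1}{5 + 2 \cdot 16}\right) + \left(\left(-84\right) \frac{1}{237} + 248 \left(- \frac{1}{90}\right)\right)} = \sqrt{\left(-10 + 2 \left(-4\right) \frac{1}{5 + 32}\right) - \frac{11056}{3555}} = \sqrt{\left(-10 + 2 \left(-4\right) \frac{1}{37}\right) - \frac{11056}{3555}} = \sqrt{\left(-10 - \frac{8}{37}\right) - \frac{11056}{3555}} = \sqrt{- \frac{378}{37} - \frac{11056}{3555}} = \sqrt{- \frac{1752862}{131535}} = \frac{i \sqrt{25618078130}}{43845}$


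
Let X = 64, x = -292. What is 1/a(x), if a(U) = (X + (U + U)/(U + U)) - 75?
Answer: -⅒ ≈ -0.10000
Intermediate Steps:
a(U) = -10 (a(U) = (64 + (U + U)/(U + U)) - 75 = (64 + (2*U)/((2*U))) - 75 = (64 + (2*U)*(1/(2*U))) - 75 = (64 + 1) - 75 = 65 - 75 = -10)
1/a(x) = 1/(-10) = -⅒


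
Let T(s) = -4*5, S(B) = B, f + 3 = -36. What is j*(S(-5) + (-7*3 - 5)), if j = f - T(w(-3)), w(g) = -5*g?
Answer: 589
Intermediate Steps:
f = -39 (f = -3 - 36 = -39)
T(s) = -20
j = -19 (j = -39 - 1*(-20) = -39 + 20 = -19)
j*(S(-5) + (-7*3 - 5)) = -19*(-5 + (-7*3 - 5)) = -19*(-5 + (-21 - 5)) = -19*(-5 - 26) = -19*(-31) = 589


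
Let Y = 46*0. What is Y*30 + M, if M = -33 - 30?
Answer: -63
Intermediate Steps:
Y = 0
M = -63
Y*30 + M = 0*30 - 63 = 0 - 63 = -63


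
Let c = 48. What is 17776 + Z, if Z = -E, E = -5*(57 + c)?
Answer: 18301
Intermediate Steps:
E = -525 (E = -5*(57 + 48) = -5*105 = -525)
Z = 525 (Z = -1*(-525) = 525)
17776 + Z = 17776 + 525 = 18301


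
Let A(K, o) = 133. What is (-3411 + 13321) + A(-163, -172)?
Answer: 10043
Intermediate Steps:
(-3411 + 13321) + A(-163, -172) = (-3411 + 13321) + 133 = 9910 + 133 = 10043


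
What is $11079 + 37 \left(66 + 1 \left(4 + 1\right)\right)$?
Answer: $13706$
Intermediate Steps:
$11079 + 37 \left(66 + 1 \left(4 + 1\right)\right) = 11079 + 37 \left(66 + 1 \cdot 5\right) = 11079 + 37 \left(66 + 5\right) = 11079 + 37 \cdot 71 = 11079 + 2627 = 13706$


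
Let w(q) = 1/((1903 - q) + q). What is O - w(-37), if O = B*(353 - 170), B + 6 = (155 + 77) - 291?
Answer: -22636186/1903 ≈ -11895.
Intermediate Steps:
B = -65 (B = -6 + ((155 + 77) - 291) = -6 + (232 - 291) = -6 - 59 = -65)
w(q) = 1/1903
O = -11895 (O = -65*(353 - 170) = -65*183 = -11895)
O - w(-37) = -11895 - 1*1/1903 = -11895 - 1/1903 = -22636186/1903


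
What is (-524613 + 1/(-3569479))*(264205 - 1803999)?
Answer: 2883410678819274632/3569479 ≈ 8.0780e+11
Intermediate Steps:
(-524613 + 1/(-3569479))*(264205 - 1803999) = (-524613 - 1/3569479)*(-1539794) = -1872595086628/3569479*(-1539794) = 2883410678819274632/3569479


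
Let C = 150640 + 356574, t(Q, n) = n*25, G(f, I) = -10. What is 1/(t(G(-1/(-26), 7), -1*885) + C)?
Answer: 1/485089 ≈ 2.0615e-6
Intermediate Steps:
t(Q, n) = 25*n
C = 507214
1/(t(G(-1/(-26), 7), -1*885) + C) = 1/(25*(-1*885) + 507214) = 1/(25*(-885) + 507214) = 1/(-22125 + 507214) = 1/485089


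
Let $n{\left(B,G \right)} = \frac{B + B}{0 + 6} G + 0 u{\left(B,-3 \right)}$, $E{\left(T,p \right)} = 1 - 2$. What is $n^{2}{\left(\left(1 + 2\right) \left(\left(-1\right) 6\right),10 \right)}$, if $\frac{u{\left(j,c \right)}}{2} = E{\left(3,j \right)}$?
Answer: $3600$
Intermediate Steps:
$E{\left(T,p \right)} = -1$
$u{\left(j,c \right)} = -2$ ($u{\left(j,c \right)} = 2 \left(-1\right) = -2$)
$n{\left(B,G \right)} = \frac{B G}{3}$ ($n{\left(B,G \right)} = \frac{B + B}{0 + 6} G + 0 \left(-2\right) = \frac{2 B}{6} G + 0 = 2 B \frac{1}{6} G + 0 = \frac{B}{3} G + 0 = \frac{B G}{3} + 0 = \frac{B G}{3}$)
$n^{2}{\left(\left(1 + 2\right) \left(\left(-1\right) 6\right),10 \right)} = \left(\frac{1}{3} \left(1 + 2\right) \left(\left(-1\right) 6\right) 10\right)^{2} = \left(\frac{1}{3} \cdot 3 \left(-6\right) 10\right)^{2} = \left(\frac{1}{3} \left(-18\right) 10\right)^{2} = \left(-60\right)^{2} = 3600$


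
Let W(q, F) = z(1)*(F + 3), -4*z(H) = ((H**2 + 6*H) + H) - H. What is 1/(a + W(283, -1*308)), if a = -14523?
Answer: -4/55957 ≈ -7.1483e-5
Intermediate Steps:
z(H) = -3*H/2 - H**2/4 (z(H) = -(((H**2 + 6*H) + H) - H)/4 = -((H**2 + 7*H) - H)/4 = -(H**2 + 6*H)/4 = -3*H/2 - H**2/4)
W(q, F) = -21/4 - 7*F/4 (W(q, F) = (-1/4*1*(6 + 1))*(F + 3) = (-1/4*1*7)*(3 + F) = -7*(3 + F)/4 = -21/4 - 7*F/4)
1/(a + W(283, -1*308)) = 1/(-14523 + (-21/4 - (-7)*308/4)) = 1/(-14523 + (-21/4 - 7/4*(-308))) = 1/(-14523 + (-21/4 + 539)) = 1/(-14523 + 2135/4) = 1/(-55957/4) = -4/55957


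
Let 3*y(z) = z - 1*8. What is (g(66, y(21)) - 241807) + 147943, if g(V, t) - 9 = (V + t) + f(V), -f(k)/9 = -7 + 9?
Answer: -281408/3 ≈ -93803.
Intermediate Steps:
y(z) = -8/3 + z/3 (y(z) = (z - 1*8)/3 = (z - 8)/3 = (-8 + z)/3 = -8/3 + z/3)
f(k) = -18 (f(k) = -9*(-7 + 9) = -9*2 = -18)
g(V, t) = -9 + V + t (g(V, t) = 9 + ((V + t) - 18) = 9 + (-18 + V + t) = -9 + V + t)
(g(66, y(21)) - 241807) + 147943 = ((-9 + 66 + (-8/3 + (⅓)*21)) - 241807) + 147943 = ((-9 + 66 + (-8/3 + 7)) - 241807) + 147943 = ((-9 + 66 + 13/3) - 241807) + 147943 = (184/3 - 241807) + 147943 = -725237/3 + 147943 = -281408/3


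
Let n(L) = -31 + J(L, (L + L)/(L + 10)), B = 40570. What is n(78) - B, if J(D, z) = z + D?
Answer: -891467/22 ≈ -40521.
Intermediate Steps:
J(D, z) = D + z
n(L) = -31 + L + 2*L/(10 + L) (n(L) = -31 + (L + (L + L)/(L + 10)) = -31 + (L + (2*L)/(10 + L)) = -31 + (L + 2*L/(10 + L)) = -31 + L + 2*L/(10 + L))
n(78) - B = (-310 + 78² - 19*78)/(10 + 78) - 1*40570 = (-310 + 6084 - 1482)/88 - 40570 = (1/88)*4292 - 40570 = 1073/22 - 40570 = -891467/22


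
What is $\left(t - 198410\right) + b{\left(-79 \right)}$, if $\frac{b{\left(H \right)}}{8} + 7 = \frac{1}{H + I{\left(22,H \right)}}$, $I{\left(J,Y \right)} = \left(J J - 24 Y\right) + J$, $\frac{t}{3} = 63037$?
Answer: $- \frac{21731657}{2323} \approx -9355.0$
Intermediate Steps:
$t = 189111$ ($t = 3 \cdot 63037 = 189111$)
$I{\left(J,Y \right)} = J + J^{2} - 24 Y$ ($I{\left(J,Y \right)} = \left(J^{2} - 24 Y\right) + J = J + J^{2} - 24 Y$)
$b{\left(H \right)} = -56 + \frac{8}{506 - 23 H}$ ($b{\left(H \right)} = -56 + \frac{8}{H + \left(22 + 22^{2} - 24 H\right)} = -56 + \frac{8}{H + \left(22 + 484 - 24 H\right)} = -56 + \frac{8}{H - \left(-506 + 24 H\right)} = -56 + \frac{8}{506 - 23 H}$)
$\left(t - 198410\right) + b{\left(-79 \right)} = \left(189111 - 198410\right) + \frac{8 \left(-3541 + 161 \left(-79\right)\right)}{23 \left(22 - -79\right)} = \left(189111 - 198410\right) + \frac{8 \left(-3541 - 12719\right)}{23 \left(22 + 79\right)} = -9299 + \frac{8}{23} \cdot \frac{1}{101} \left(-16260\right) = -9299 - \frac{130080}{2323} = - \frac{21731657}{2323}$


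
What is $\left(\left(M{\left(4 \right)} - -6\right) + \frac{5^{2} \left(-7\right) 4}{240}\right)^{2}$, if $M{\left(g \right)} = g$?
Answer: $\frac{7225}{144} \approx 50.174$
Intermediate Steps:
$\left(\left(M{\left(4 \right)} - -6\right) + \frac{5^{2} \left(-7\right) 4}{240}\right)^{2} = \left(\left(4 - -6\right) + \frac{5^{2} \left(-7\right) 4}{240}\right)^{2} = \left(\left(4 + 6\right) + 25 \left(-7\right) 4 \cdot \frac{1}{240}\right)^{2} = \left(10 + \left(-175\right) 4 \cdot \frac{1}{240}\right)^{2} = \left(10 - \frac{35}{12}\right)^{2} = \left(\frac{85}{12}\right)^{2} = \frac{7225}{144}$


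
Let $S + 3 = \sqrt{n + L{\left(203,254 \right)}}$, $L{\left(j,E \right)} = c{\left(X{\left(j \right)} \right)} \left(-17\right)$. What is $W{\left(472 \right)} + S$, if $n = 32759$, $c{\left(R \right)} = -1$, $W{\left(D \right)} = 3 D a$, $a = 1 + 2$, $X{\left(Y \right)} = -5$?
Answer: $4245 + 2 \sqrt{8194} \approx 4426.0$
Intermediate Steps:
$a = 3$
$W{\left(D \right)} = 9 D$ ($W{\left(D \right)} = 3 D 3 = 9 D$)
$L{\left(j,E \right)} = 17$ ($L{\left(j,E \right)} = \left(-1\right) \left(-17\right) = 17$)
$S = -3 + 2 \sqrt{8194}$ ($S = -3 + \sqrt{32759 + 17} = -3 + \sqrt{32776} = -3 + 2 \sqrt{8194} \approx 178.04$)
$W{\left(472 \right)} + S = 9 \cdot 472 - \left(3 - 2 \sqrt{8194}\right) = 4248 - \left(3 - 2 \sqrt{8194}\right) = 4245 + 2 \sqrt{8194}$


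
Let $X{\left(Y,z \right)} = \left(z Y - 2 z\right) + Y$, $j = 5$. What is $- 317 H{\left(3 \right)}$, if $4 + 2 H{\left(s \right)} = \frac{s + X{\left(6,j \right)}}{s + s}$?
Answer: $- \frac{1585}{12} \approx -132.08$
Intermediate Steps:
$X{\left(Y,z \right)} = Y - 2 z + Y z$ ($X{\left(Y,z \right)} = \left(Y z - 2 z\right) + Y = \left(- 2 z + Y z\right) + Y = Y - 2 z + Y z$)
$H{\left(s \right)} = -2 + \frac{26 + s}{4 s}$ ($H{\left(s \right)} = -2 + \frac{\left(s + \left(6 - 10 + 6 \cdot 5\right)\right) \frac{1}{s + s}}{2} = -2 + \frac{\left(s + \left(6 - 10 + 30\right)\right) \frac{1}{2 s}}{2} = -2 + \frac{\left(s + 26\right) \frac{1}{2 s}}{2} = -2 + \frac{\left(26 + s\right) \frac{1}{2 s}}{2} = -2 + \frac{\frac{1}{2} \frac{1}{s} \left(26 + s\right)}{2} = -2 + \frac{26 + s}{4 s}$)
$- 317 H{\left(3 \right)} = - 317 \frac{26 - 21}{4 \cdot 3} = - 317 \cdot \frac{1}{4} \cdot \frac{1}{3} \left(26 - 21\right) = - 317 \cdot \frac{1}{4} \cdot \frac{1}{3} \cdot 5 = \left(-317\right) \frac{5}{12} = - \frac{1585}{12}$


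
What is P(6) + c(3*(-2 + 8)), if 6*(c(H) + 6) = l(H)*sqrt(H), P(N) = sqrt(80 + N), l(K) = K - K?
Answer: -6 + sqrt(86) ≈ 3.2736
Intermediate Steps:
l(K) = 0
c(H) = -6 (c(H) = -6 + (0*sqrt(H))/6 = -6 + (1/6)*0 = -6 + 0 = -6)
P(6) + c(3*(-2 + 8)) = sqrt(80 + 6) - 6 = sqrt(86) - 6 = -6 + sqrt(86)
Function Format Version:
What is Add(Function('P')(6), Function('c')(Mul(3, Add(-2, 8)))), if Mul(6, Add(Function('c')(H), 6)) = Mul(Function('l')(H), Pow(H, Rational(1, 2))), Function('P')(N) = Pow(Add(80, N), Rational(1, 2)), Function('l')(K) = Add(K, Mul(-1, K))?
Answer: Add(-6, Pow(86, Rational(1, 2))) ≈ 3.2736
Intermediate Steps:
Function('l')(K) = 0
Function('c')(H) = -6 (Function('c')(H) = Add(-6, Mul(Rational(1, 6), Mul(0, Pow(H, Rational(1, 2))))) = Add(-6, Mul(Rational(1, 6), 0)) = Add(-6, 0) = -6)
Add(Function('P')(6), Function('c')(Mul(3, Add(-2, 8)))) = Add(Pow(Add(80, 6), Rational(1, 2)), -6) = Add(Pow(86, Rational(1, 2)), -6) = Add(-6, Pow(86, Rational(1, 2)))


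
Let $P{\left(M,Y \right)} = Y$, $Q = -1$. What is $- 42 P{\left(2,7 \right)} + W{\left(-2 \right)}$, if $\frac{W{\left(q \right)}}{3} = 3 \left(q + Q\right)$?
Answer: $-321$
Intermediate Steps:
$W{\left(q \right)} = -9 + 9 q$ ($W{\left(q \right)} = 3 \cdot 3 \left(q - 1\right) = 3 \cdot 3 \left(-1 + q\right) = 3 \left(-3 + 3 q\right) = -9 + 9 q$)
$- 42 P{\left(2,7 \right)} + W{\left(-2 \right)} = \left(-42\right) 7 + \left(-9 + 9 \left(-2\right)\right) = -294 - 27 = -321$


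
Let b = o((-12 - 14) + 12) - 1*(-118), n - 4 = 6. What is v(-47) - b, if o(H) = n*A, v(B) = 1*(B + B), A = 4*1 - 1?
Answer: -242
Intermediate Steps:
n = 10 (n = 4 + 6 = 10)
A = 3 (A = 4 - 1 = 3)
v(B) = 2*B (v(B) = 1*(2*B) = 2*B)
o(H) = 30 (o(H) = 10*3 = 30)
b = 148 (b = 30 - 1*(-118) = 30 + 118 = 148)
v(-47) - b = 2*(-47) - 1*148 = -94 - 148 = -242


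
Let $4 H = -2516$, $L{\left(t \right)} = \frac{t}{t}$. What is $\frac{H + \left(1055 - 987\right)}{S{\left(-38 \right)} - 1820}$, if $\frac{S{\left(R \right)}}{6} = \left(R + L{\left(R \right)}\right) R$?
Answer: $- \frac{561}{6616} \approx -0.084794$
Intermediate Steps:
$L{\left(t \right)} = 1$
$H = -629$ ($H = \frac{1}{4} \left(-2516\right) = -629$)
$S{\left(R \right)} = 6 R \left(1 + R\right)$ ($S{\left(R \right)} = 6 \left(R + 1\right) R = 6 \left(1 + R\right) R = 6 R \left(1 + R\right)$)
$\frac{H + \left(1055 - 987\right)}{S{\left(-38 \right)} - 1820} = \frac{-629 + \left(1055 - 987\right)}{6 \left(-38\right) \left(1 - 38\right) - 1820} = \frac{-629 + 68}{6 \left(-38\right) \left(-37\right) - 1820} = - \frac{561}{8436 - 1820} = - \frac{561}{6616}$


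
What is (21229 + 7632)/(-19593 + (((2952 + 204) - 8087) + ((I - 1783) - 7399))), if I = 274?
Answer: -4123/4776 ≈ -0.86327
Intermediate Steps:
(21229 + 7632)/(-19593 + (((2952 + 204) - 8087) + ((I - 1783) - 7399))) = (21229 + 7632)/(-19593 + (((2952 + 204) - 8087) + ((274 - 1783) - 7399))) = 28861/(-19593 + ((3156 - 8087) + (-1509 - 7399))) = 28861/(-19593 + (-4931 - 8908)) = 28861/(-19593 - 13839) = 28861/(-33432) = 28861*(-1/33432) = -4123/4776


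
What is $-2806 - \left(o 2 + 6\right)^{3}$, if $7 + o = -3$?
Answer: $-62$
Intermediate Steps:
$o = -10$ ($o = -7 - 3 = -10$)
$-2806 - \left(o 2 + 6\right)^{3} = -2806 - \left(\left(-10\right) 2 + 6\right)^{3} = -2806 - \left(-20 + 6\right)^{3} = -2806 - \left(-14\right)^{3} = -2806 - -2744 = -2806 + 2744 = -62$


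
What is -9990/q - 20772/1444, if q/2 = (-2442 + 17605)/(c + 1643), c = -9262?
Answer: 13659801246/5473843 ≈ 2495.5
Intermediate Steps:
q = -30326/7619 (q = 2*((-2442 + 17605)/(-9262 + 1643)) = 2*(15163/(-7619)) = 2*(15163*(-1/7619)) = 2*(-15163/7619) = -30326/7619 ≈ -3.9803)
-9990/q - 20772/1444 = -9990/(-30326/7619) - 20772/1444 = -9990*(-7619/30326) - 20772*1/1444 = 38056905/15163 - 5193/361 = 13659801246/5473843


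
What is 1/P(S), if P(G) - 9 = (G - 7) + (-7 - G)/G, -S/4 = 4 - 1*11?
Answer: 4/115 ≈ 0.034783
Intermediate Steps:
S = 28 (S = -4*(4 - 1*11) = -4*(4 - 11) = -4*(-7) = 28)
P(G) = 2 + G + (-7 - G)/G (P(G) = 9 + ((G - 7) + (-7 - G)/G) = 9 + ((-7 + G) + (-7 - G)/G) = 9 + (-7 + G + (-7 - G)/G) = 2 + G + (-7 - G)/G)
1/P(S) = 1/(1 + 28 - 7/28) = 1/(1 + 28 - 7*1/28) = 1/(1 + 28 - ¼) = 1/(115/4) = 4/115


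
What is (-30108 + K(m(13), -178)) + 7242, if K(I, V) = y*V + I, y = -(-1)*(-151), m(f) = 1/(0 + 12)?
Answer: 48145/12 ≈ 4012.1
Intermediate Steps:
m(f) = 1/12
y = -151 (y = -1*151 = -151)
K(I, V) = I - 151*V (K(I, V) = -151*V + I = I - 151*V)
(-30108 + K(m(13), -178)) + 7242 = (-30108 + (1/12 - 151*(-178))) + 7242 = (-30108 + (1/12 + 26878)) + 7242 = (-30108 + 322537/12) + 7242 = -38759/12 + 7242 = 48145/12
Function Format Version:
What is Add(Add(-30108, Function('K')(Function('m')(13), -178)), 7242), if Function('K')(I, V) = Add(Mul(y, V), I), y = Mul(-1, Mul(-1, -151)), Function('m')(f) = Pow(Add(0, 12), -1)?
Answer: Rational(48145, 12) ≈ 4012.1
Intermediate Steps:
Function('m')(f) = Rational(1, 12) (Function('m')(f) = Pow(12, -1) = Rational(1, 12))
y = -151 (y = Mul(-1, 151) = -151)
Function('K')(I, V) = Add(I, Mul(-151, V)) (Function('K')(I, V) = Add(Mul(-151, V), I) = Add(I, Mul(-151, V)))
Add(Add(-30108, Function('K')(Function('m')(13), -178)), 7242) = Add(Add(-30108, Add(Rational(1, 12), Mul(-151, -178))), 7242) = Add(Add(-30108, Add(Rational(1, 12), 26878)), 7242) = Add(Add(-30108, Rational(322537, 12)), 7242) = Add(Rational(-38759, 12), 7242) = Rational(48145, 12)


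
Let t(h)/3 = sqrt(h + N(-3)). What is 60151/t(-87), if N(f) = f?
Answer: -60151*I*sqrt(10)/90 ≈ -2113.5*I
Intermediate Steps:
t(h) = 3*sqrt(-3 + h) (t(h) = 3*sqrt(h - 3) = 3*sqrt(-3 + h))
60151/t(-87) = 60151/((3*sqrt(-3 - 87))) = 60151/((3*sqrt(-90))) = 60151/((3*(3*I*sqrt(10)))) = 60151/((9*I*sqrt(10))) = 60151*(-I*sqrt(10)/90) = -60151*I*sqrt(10)/90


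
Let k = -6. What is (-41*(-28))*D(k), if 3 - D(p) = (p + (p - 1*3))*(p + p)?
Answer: -203196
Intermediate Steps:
D(p) = 3 - 2*p*(-3 + 2*p) (D(p) = 3 - (p + (p - 1*3))*(p + p) = 3 - (p + (p - 3))*2*p = 3 - (p + (-3 + p))*2*p = 3 - (-3 + 2*p)*2*p = 3 - 2*p*(-3 + 2*p))
(-41*(-28))*D(k) = (-41*(-28))*(3 - 4*(-6)**2 + 6*(-6)) = 1148*(3 - 4*36 - 36) = 1148*(3 - 144 - 36) = 1148*(-177) = -203196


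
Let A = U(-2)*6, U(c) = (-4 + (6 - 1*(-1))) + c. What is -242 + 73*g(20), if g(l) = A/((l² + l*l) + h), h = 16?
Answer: -32839/136 ≈ -241.46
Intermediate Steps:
U(c) = 3 + c (U(c) = (-4 + (6 + 1)) + c = (-4 + 7) + c = 3 + c)
A = 6 (A = (3 - 2)*6 = 1*6 = 6)
g(l) = 6/(16 + 2*l²) (g(l) = 6/((l² + l*l) + 16) = 6/((l² + l²) + 16) = 6/(2*l² + 16) = 6/(16 + 2*l²))
-242 + 73*g(20) = -242 + 73*(3/(8 + 20²)) = -242 + 73*(3/(8 + 400)) = -242 + 73*(3/408) = -242 + 73*(3*(1/408)) = -242 + 73*(1/136) = -242 + 73/136 = -32839/136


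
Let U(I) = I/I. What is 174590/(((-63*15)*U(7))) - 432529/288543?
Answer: -3385697485/18178209 ≈ -186.25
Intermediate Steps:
U(I) = 1
174590/(((-63*15)*U(7))) - 432529/288543 = 174590/((-63*15*1)) - 432529/288543 = 174590/((-945*1)) - 432529*1/288543 = 174590/(-945) - 432529/288543 = 174590*(-1/945) - 432529/288543 = -34918/189 - 432529/288543 = -3385697485/18178209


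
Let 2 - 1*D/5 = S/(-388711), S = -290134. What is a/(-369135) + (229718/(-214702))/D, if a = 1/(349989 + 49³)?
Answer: -770702701680186984481/4514990439113684847720 ≈ -0.17070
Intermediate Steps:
D = 2436440/388711 (D = 10 - (-1450670)/(-388711) = 10 - (-1450670)*(-1)/388711 = 10 - 5*290134/388711 = 10 - 1450670/388711 = 2436440/388711 ≈ 6.2680)
a = 1/467638 (a = 1/(349989 + 117649) = 1/467638 ≈ 2.1384e-6)
a/(-369135) + (229718/(-214702))/D = (1/467638)/(-369135) + (229718/(-214702))/(2436440/388711) = (1/467638)*(-1/369135) + (229718*(-1/214702))*(388711/2436440) = -1/172621553130 - 114859/107351*388711/2436440 = -1/172621553130 - 44646956749/261554270440 = -770702701680186984481/4514990439113684847720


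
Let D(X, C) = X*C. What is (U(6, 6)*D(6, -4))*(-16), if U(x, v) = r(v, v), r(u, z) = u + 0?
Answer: 2304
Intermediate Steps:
r(u, z) = u
U(x, v) = v
D(X, C) = C*X
(U(6, 6)*D(6, -4))*(-16) = (6*(-4*6))*(-16) = (6*(-24))*(-16) = -144*(-16) = 2304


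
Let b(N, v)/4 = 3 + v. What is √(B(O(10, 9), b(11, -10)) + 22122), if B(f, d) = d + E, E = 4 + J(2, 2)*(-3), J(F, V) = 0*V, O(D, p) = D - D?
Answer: √22098 ≈ 148.65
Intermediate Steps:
O(D, p) = 0
J(F, V) = 0
E = 4 (E = 4 + 0*(-3) = 4 + 0 = 4)
b(N, v) = 12 + 4*v (b(N, v) = 4*(3 + v) = 12 + 4*v)
B(f, d) = 4 + d (B(f, d) = d + 4 = 4 + d)
√(B(O(10, 9), b(11, -10)) + 22122) = √((4 + (12 + 4*(-10))) + 22122) = √((4 + (12 - 40)) + 22122) = √((4 - 28) + 22122) = √(-24 + 22122) = √22098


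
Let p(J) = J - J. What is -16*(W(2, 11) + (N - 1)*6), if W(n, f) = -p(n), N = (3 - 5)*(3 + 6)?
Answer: 1824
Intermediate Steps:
N = -18 (N = -2*9 = -18)
p(J) = 0
W(n, f) = 0 (W(n, f) = -1*0 = 0)
-16*(W(2, 11) + (N - 1)*6) = -16*(0 + (-18 - 1)*6) = -16*(0 - 19*6) = -16*(0 - 114) = -16*(-114) = 1824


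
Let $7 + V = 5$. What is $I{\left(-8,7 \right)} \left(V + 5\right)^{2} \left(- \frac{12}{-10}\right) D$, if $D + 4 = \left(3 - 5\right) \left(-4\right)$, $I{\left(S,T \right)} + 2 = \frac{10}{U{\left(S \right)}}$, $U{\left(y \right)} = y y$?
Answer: $- \frac{1593}{20} \approx -79.65$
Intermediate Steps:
$V = -2$ ($V = -7 + 5 = -2$)
$U{\left(y \right)} = y^{2}$
$I{\left(S,T \right)} = -2 + \frac{10}{S^{2}}$
$D = 4$ ($D = -4 + \left(3 - 5\right) \left(-4\right) = -4 - -8 = -4 + 8 = 4$)
$I{\left(-8,7 \right)} \left(V + 5\right)^{2} \left(- \frac{12}{-10}\right) D = \left(-2 + \frac{10}{64}\right) \left(-2 + 5\right)^{2} \left(- \frac{12}{-10}\right) 4 = \left(-2 + 10 \cdot \frac{1}{64}\right) 3^{2} \left(\left(-12\right) \left(- \frac{1}{10}\right)\right) 4 = \left(-2 + \frac{5}{32}\right) 9 \cdot \frac{6}{5} \cdot 4 = \left(- \frac{59}{32}\right) \frac{54}{5} \cdot 4 = \left(- \frac{1593}{80}\right) 4 = - \frac{1593}{20}$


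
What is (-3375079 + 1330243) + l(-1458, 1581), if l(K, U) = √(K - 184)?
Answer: -2044836 + I*√1642 ≈ -2.0448e+6 + 40.522*I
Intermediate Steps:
l(K, U) = √(-184 + K)
(-3375079 + 1330243) + l(-1458, 1581) = (-3375079 + 1330243) + √(-184 - 1458) = -2044836 + √(-1642) = -2044836 + I*√1642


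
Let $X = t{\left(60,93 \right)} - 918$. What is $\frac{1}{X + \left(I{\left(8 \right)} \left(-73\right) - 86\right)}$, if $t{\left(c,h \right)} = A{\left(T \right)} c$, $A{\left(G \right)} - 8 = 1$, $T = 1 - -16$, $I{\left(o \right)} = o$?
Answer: $- \frac{1}{1048} \approx -0.0009542$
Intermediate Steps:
$T = 17$ ($T = 1 + 16 = 17$)
$A{\left(G \right)} = 9$ ($A{\left(G \right)} = 8 + 1 = 9$)
$t{\left(c,h \right)} = 9 c$
$X = -378$ ($X = 9 \cdot 60 - 918 = 540 - 918 = -378$)
$\frac{1}{X + \left(I{\left(8 \right)} \left(-73\right) - 86\right)} = \frac{1}{-378 + \left(8 \left(-73\right) - 86\right)} = \frac{1}{-378 - 670} = \frac{1}{-1048} = - \frac{1}{1048}$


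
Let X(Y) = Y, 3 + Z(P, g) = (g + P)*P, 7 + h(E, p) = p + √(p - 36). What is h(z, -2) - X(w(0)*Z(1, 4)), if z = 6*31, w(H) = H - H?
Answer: -9 + I*√38 ≈ -9.0 + 6.1644*I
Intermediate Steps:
w(H) = 0
z = 186
h(E, p) = -7 + p + √(-36 + p) (h(E, p) = -7 + (p + √(p - 36)) = -7 + (p + √(-36 + p)) = -7 + p + √(-36 + p))
Z(P, g) = -3 + P*(P + g) (Z(P, g) = -3 + (g + P)*P = -3 + (P + g)*P = -3 + P*(P + g))
h(z, -2) - X(w(0)*Z(1, 4)) = (-7 - 2 + √(-36 - 2)) - 0*(-3 + 1² + 1*4) = (-7 - 2 + √(-38)) - 0*(-3 + 1 + 4) = (-7 - 2 + I*√38) - 0*2 = (-9 + I*√38) - 1*0 = (-9 + I*√38) + 0 = -9 + I*√38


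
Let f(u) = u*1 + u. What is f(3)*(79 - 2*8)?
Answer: 378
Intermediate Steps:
f(u) = 2*u (f(u) = u + u = 2*u)
f(3)*(79 - 2*8) = (2*3)*(79 - 2*8) = 6*(79 - 16) = 6*63 = 378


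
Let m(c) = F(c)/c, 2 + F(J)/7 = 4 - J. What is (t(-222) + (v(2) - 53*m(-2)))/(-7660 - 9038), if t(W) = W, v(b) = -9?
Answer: -511/16698 ≈ -0.030602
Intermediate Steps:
F(J) = 14 - 7*J (F(J) = -14 + 7*(4 - J) = -14 + (28 - 7*J) = 14 - 7*J)
m(c) = (14 - 7*c)/c
(t(-222) + (v(2) - 53*m(-2)))/(-7660 - 9038) = (-222 + (-9 - 53*(-7 + 14/(-2))))/(-7660 - 9038) = (-222 + (-9 - 53*(-7 + 14*(-½))))/(-16698) = (-222 + (-9 - 53*(-7 - 7)))*(-1/16698) = (-222 + (-9 - 53*(-14)))*(-1/16698) = (-222 + (-9 + 742))*(-1/16698) = (-222 + 733)*(-1/16698) = 511*(-1/16698) = -511/16698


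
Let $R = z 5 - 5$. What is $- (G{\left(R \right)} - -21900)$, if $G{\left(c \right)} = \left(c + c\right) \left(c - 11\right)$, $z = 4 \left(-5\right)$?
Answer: $-46260$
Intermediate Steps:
$z = -20$
$R = -105$ ($R = \left(-20\right) 5 - 5 = -100 - 5 = -105$)
$G{\left(c \right)} = 2 c \left(-11 + c\right)$
$- (G{\left(R \right)} - -21900) = - (2 \left(-105\right) \left(-11 - 105\right) - -21900) = - (2 \left(-105\right) \left(-116\right) + 21900) = - (24360 + 21900) = \left(-1\right) 46260 = -46260$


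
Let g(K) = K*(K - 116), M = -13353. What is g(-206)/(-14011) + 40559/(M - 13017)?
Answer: -2317446989/369470070 ≈ -6.2724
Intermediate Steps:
g(K) = K*(-116 + K)
g(-206)/(-14011) + 40559/(M - 13017) = -206*(-116 - 206)/(-14011) + 40559/(-13353 - 13017) = -206*(-322)*(-1/14011) + 40559/(-26370) = 66332*(-1/14011) + 40559*(-1/26370) = -66332/14011 - 40559/26370 = -2317446989/369470070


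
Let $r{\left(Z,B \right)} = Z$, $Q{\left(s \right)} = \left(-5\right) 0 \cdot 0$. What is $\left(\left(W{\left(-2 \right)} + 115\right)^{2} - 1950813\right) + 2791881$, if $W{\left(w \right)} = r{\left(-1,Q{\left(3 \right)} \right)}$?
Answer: $854064$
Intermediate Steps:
$Q{\left(s \right)} = 0$ ($Q{\left(s \right)} = 0 \cdot 0 = 0$)
$W{\left(w \right)} = -1$
$\left(\left(W{\left(-2 \right)} + 115\right)^{2} - 1950813\right) + 2791881 = \left(\left(-1 + 115\right)^{2} - 1950813\right) + 2791881 = \left(114^{2} - 1950813\right) + 2791881 = \left(12996 - 1950813\right) + 2791881 = -1937817 + 2791881 = 854064$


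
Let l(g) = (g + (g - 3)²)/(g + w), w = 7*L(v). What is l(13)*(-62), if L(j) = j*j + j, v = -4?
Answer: -7006/97 ≈ -72.227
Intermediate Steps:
L(j) = j + j² (L(j) = j² + j = j + j²)
w = 84 (w = 7*(-4*(1 - 4)) = 7*(-4*(-3)) = 7*12 = 84)
l(g) = (g + (-3 + g)²)/(84 + g) (l(g) = (g + (g - 3)²)/(g + 84) = (g + (-3 + g)²)/(84 + g))
l(13)*(-62) = ((13 + (-3 + 13)²)/(84 + 13))*(-62) = ((13 + 10²)/97)*(-62) = ((13 + 100)/97)*(-62) = ((1/97)*113)*(-62) = (113/97)*(-62) = -7006/97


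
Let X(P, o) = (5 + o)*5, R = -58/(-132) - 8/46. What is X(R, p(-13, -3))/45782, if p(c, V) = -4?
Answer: 5/45782 ≈ 0.00010921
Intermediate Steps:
R = 403/1518 (R = -58*(-1/132) - 8*1/46 = 29/66 - 4/23 = 403/1518 ≈ 0.26548)
X(P, o) = 25 + 5*o
X(R, p(-13, -3))/45782 = (25 + 5*(-4))/45782 = (25 - 20)*(1/45782) = 5*(1/45782) = 5/45782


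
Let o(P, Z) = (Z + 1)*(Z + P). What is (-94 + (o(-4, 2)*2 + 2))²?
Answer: 10816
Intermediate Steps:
o(P, Z) = (1 + Z)*(P + Z)
(-94 + (o(-4, 2)*2 + 2))² = (-94 + ((-4 + 2 + 2² - 4*2)*2 + 2))² = (-94 + ((-4 + 2 + 4 - 8)*2 + 2))² = (-94 + (-6*2 + 2))² = (-94 + (-12 + 2))² = (-94 - 10)² = (-104)² = 10816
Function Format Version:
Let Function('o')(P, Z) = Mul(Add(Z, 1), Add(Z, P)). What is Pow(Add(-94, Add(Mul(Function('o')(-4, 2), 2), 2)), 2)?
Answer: 10816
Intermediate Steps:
Function('o')(P, Z) = Mul(Add(1, Z), Add(P, Z))
Pow(Add(-94, Add(Mul(Function('o')(-4, 2), 2), 2)), 2) = Pow(Add(-94, Add(Mul(Add(-4, 2, Pow(2, 2), Mul(-4, 2)), 2), 2)), 2) = Pow(Add(-94, Add(Mul(Add(-4, 2, 4, -8), 2), 2)), 2) = Pow(Add(-94, Add(Mul(-6, 2), 2)), 2) = Pow(Add(-94, Add(-12, 2)), 2) = Pow(Add(-94, -10), 2) = Pow(-104, 2) = 10816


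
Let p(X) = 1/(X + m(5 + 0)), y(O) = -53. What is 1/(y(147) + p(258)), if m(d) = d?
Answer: -263/13938 ≈ -0.018869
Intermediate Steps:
p(X) = 1/(5 + X) (p(X) = 1/(X + (5 + 0)) = 1/(X + 5) = 1/(5 + X))
1/(y(147) + p(258)) = 1/(-53 + 1/(5 + 258)) = 1/(-53 + 1/263) = 1/(-13938/263) = -263/13938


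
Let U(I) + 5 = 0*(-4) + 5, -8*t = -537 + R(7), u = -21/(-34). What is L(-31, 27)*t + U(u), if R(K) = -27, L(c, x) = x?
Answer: 3807/2 ≈ 1903.5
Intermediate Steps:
u = 21/34 (u = -21*(-1/34) = 21/34 ≈ 0.61765)
t = 141/2 (t = -(-537 - 27)/8 = -⅛*(-564) = 141/2 ≈ 70.500)
U(I) = 0 (U(I) = -5 + (0*(-4) + 5) = -5 + (0 + 5) = -5 + 5 = 0)
L(-31, 27)*t + U(u) = 27*(141/2) + 0 = 3807/2 + 0 = 3807/2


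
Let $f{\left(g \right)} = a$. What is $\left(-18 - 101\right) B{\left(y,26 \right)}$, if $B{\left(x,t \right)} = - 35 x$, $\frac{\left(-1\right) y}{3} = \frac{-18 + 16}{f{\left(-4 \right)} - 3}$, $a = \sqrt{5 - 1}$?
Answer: $-24990$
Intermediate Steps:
$a = 2$ ($a = \sqrt{4} = 2$)
$f{\left(g \right)} = 2$
$y = -6$ ($y = - 3 \frac{-18 + 16}{2 - 3} = - 3 \left(- \frac{2}{-1}\right) = - 3 \left(\left(-2\right) \left(-1\right)\right) = \left(-3\right) 2 = -6$)
$\left(-18 - 101\right) B{\left(y,26 \right)} = \left(-18 - 101\right) \left(\left(-35\right) \left(-6\right)\right) = \left(-18 - 101\right) 210 = \left(-119\right) 210 = -24990$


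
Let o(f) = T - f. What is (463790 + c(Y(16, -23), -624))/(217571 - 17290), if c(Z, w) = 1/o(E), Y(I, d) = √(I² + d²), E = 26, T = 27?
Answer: 463791/200281 ≈ 2.3157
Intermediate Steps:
o(f) = 27 - f
c(Z, w) = 1 (c(Z, w) = 1/(27 - 1*26) = 1/(27 - 26) = 1/1 = 1)
(463790 + c(Y(16, -23), -624))/(217571 - 17290) = (463790 + 1)/(217571 - 17290) = 463791/200281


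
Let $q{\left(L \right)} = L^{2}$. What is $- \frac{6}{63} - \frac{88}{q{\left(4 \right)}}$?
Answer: $- \frac{235}{42} \approx -5.5952$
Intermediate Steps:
$- \frac{6}{63} - \frac{88}{q{\left(4 \right)}} = - \frac{6}{63} - \frac{88}{4^{2}} = \left(-6\right) \frac{1}{63} - \frac{88}{16} = - \frac{2}{21} - \frac{11}{2} = - \frac{235}{42}$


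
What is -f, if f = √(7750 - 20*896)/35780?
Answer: -3*I*√1130/35780 ≈ -0.0028185*I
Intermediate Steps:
f = 3*I*√1130/35780 (f = √(7750 - 17920)*(1/35780) = √(-10170)*(1/35780) = (3*I*√1130)*(1/35780) = 3*I*√1130/35780 ≈ 0.0028185*I)
-f = -3*I*√1130/35780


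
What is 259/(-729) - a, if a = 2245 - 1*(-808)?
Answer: -2225896/729 ≈ -3053.4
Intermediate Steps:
a = 3053 (a = 2245 + 808 = 3053)
259/(-729) - a = 259/(-729) - 1*3053 = 259*(-1/729) - 3053 = -259/729 - 3053 = -2225896/729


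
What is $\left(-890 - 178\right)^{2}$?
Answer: $1140624$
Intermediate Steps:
$\left(-890 - 178\right)^{2} = \left(-1068\right)^{2} = 1140624$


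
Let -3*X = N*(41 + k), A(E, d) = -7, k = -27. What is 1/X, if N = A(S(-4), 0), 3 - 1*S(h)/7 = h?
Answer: 3/98 ≈ 0.030612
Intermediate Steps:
S(h) = 21 - 7*h
N = -7
X = 98/3 (X = -(-7)*(41 - 27)/3 = -(-7)*14/3 = -⅓*(-98) = 98/3 ≈ 32.667)
1/X = 1/(98/3) = 3/98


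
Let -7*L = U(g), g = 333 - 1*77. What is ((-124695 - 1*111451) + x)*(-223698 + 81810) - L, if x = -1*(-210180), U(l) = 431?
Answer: 25789847087/7 ≈ 3.6843e+9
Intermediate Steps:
g = 256 (g = 333 - 77 = 256)
x = 210180
L = -431/7 (L = -⅐*431 = -431/7 ≈ -61.571)
((-124695 - 1*111451) + x)*(-223698 + 81810) - L = ((-124695 - 1*111451) + 210180)*(-223698 + 81810) - 1*(-431/7) = ((-124695 - 111451) + 210180)*(-141888) + 431/7 = (-236146 + 210180)*(-141888) + 431/7 = -25966*(-141888) + 431/7 = 3684263808 + 431/7 = 25789847087/7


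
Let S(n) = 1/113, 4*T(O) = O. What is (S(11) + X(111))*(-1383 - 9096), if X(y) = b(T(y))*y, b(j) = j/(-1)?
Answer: 14589586851/452 ≈ 3.2278e+7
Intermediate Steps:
T(O) = O/4
S(n) = 1/113
b(j) = -j (b(j) = j*(-1) = -j)
X(y) = -y²/4 (X(y) = (-y/4)*y = -y²/4)
(S(11) + X(111))*(-1383 - 9096) = (1/113 - ¼*111²)*(-1383 - 9096) = (1/113 - ¼*12321)*(-10479) = (1/113 - 12321/4)*(-10479) = -1392269/452*(-10479) = 14589586851/452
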